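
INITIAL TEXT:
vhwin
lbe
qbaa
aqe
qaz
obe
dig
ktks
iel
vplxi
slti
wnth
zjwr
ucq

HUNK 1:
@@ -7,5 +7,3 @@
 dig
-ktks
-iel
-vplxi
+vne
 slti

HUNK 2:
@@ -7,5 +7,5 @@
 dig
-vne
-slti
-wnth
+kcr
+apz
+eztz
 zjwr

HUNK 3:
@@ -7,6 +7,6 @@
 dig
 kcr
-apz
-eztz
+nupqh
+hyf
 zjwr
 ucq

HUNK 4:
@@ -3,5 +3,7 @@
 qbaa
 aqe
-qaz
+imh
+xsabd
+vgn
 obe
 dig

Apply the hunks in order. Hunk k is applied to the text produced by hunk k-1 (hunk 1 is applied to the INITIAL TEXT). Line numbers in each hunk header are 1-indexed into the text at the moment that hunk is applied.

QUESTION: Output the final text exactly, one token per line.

Answer: vhwin
lbe
qbaa
aqe
imh
xsabd
vgn
obe
dig
kcr
nupqh
hyf
zjwr
ucq

Derivation:
Hunk 1: at line 7 remove [ktks,iel,vplxi] add [vne] -> 12 lines: vhwin lbe qbaa aqe qaz obe dig vne slti wnth zjwr ucq
Hunk 2: at line 7 remove [vne,slti,wnth] add [kcr,apz,eztz] -> 12 lines: vhwin lbe qbaa aqe qaz obe dig kcr apz eztz zjwr ucq
Hunk 3: at line 7 remove [apz,eztz] add [nupqh,hyf] -> 12 lines: vhwin lbe qbaa aqe qaz obe dig kcr nupqh hyf zjwr ucq
Hunk 4: at line 3 remove [qaz] add [imh,xsabd,vgn] -> 14 lines: vhwin lbe qbaa aqe imh xsabd vgn obe dig kcr nupqh hyf zjwr ucq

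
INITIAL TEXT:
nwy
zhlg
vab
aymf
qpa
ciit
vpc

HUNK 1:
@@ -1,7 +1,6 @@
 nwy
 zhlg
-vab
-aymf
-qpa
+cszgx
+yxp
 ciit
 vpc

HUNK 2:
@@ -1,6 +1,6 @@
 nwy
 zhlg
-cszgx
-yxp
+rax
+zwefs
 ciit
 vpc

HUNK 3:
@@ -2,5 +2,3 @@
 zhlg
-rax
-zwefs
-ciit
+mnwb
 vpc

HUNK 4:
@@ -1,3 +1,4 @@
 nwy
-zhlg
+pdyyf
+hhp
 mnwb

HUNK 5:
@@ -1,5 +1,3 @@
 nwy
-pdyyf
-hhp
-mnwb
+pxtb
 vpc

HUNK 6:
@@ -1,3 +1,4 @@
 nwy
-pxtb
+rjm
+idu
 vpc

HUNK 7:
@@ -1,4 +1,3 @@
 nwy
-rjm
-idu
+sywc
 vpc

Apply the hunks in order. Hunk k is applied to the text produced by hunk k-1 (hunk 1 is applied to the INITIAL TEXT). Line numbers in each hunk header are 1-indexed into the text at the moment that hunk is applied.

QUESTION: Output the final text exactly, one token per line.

Answer: nwy
sywc
vpc

Derivation:
Hunk 1: at line 1 remove [vab,aymf,qpa] add [cszgx,yxp] -> 6 lines: nwy zhlg cszgx yxp ciit vpc
Hunk 2: at line 1 remove [cszgx,yxp] add [rax,zwefs] -> 6 lines: nwy zhlg rax zwefs ciit vpc
Hunk 3: at line 2 remove [rax,zwefs,ciit] add [mnwb] -> 4 lines: nwy zhlg mnwb vpc
Hunk 4: at line 1 remove [zhlg] add [pdyyf,hhp] -> 5 lines: nwy pdyyf hhp mnwb vpc
Hunk 5: at line 1 remove [pdyyf,hhp,mnwb] add [pxtb] -> 3 lines: nwy pxtb vpc
Hunk 6: at line 1 remove [pxtb] add [rjm,idu] -> 4 lines: nwy rjm idu vpc
Hunk 7: at line 1 remove [rjm,idu] add [sywc] -> 3 lines: nwy sywc vpc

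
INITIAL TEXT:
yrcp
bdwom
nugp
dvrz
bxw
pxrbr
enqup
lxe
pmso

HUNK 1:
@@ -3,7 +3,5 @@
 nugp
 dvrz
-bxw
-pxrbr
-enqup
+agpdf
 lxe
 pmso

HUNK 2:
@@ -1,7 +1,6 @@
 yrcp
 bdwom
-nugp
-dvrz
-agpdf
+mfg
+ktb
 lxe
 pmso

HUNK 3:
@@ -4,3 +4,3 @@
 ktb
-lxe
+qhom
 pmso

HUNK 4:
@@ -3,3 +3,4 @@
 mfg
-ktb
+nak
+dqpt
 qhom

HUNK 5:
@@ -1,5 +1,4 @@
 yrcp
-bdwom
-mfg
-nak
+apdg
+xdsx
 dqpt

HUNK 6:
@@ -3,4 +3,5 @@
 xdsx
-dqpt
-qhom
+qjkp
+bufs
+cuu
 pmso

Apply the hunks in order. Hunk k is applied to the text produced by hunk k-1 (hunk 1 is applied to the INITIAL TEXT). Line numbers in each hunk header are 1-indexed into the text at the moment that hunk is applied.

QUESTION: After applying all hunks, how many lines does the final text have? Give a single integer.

Hunk 1: at line 3 remove [bxw,pxrbr,enqup] add [agpdf] -> 7 lines: yrcp bdwom nugp dvrz agpdf lxe pmso
Hunk 2: at line 1 remove [nugp,dvrz,agpdf] add [mfg,ktb] -> 6 lines: yrcp bdwom mfg ktb lxe pmso
Hunk 3: at line 4 remove [lxe] add [qhom] -> 6 lines: yrcp bdwom mfg ktb qhom pmso
Hunk 4: at line 3 remove [ktb] add [nak,dqpt] -> 7 lines: yrcp bdwom mfg nak dqpt qhom pmso
Hunk 5: at line 1 remove [bdwom,mfg,nak] add [apdg,xdsx] -> 6 lines: yrcp apdg xdsx dqpt qhom pmso
Hunk 6: at line 3 remove [dqpt,qhom] add [qjkp,bufs,cuu] -> 7 lines: yrcp apdg xdsx qjkp bufs cuu pmso
Final line count: 7

Answer: 7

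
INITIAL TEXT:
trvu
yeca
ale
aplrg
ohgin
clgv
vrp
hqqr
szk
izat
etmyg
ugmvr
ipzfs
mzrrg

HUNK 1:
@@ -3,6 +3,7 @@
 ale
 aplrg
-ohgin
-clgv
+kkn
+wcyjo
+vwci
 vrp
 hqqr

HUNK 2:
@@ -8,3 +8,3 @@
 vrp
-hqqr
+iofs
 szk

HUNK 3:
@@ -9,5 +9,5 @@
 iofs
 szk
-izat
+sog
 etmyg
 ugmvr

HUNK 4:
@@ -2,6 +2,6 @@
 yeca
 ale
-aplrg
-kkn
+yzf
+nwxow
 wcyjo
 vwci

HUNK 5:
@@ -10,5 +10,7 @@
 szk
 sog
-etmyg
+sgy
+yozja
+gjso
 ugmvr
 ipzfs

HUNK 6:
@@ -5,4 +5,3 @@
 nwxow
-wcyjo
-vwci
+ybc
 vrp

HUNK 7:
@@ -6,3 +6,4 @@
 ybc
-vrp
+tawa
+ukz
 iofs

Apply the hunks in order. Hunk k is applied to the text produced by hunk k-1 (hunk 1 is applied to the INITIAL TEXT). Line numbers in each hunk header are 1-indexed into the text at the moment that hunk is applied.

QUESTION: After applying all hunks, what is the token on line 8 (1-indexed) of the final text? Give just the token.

Hunk 1: at line 3 remove [ohgin,clgv] add [kkn,wcyjo,vwci] -> 15 lines: trvu yeca ale aplrg kkn wcyjo vwci vrp hqqr szk izat etmyg ugmvr ipzfs mzrrg
Hunk 2: at line 8 remove [hqqr] add [iofs] -> 15 lines: trvu yeca ale aplrg kkn wcyjo vwci vrp iofs szk izat etmyg ugmvr ipzfs mzrrg
Hunk 3: at line 9 remove [izat] add [sog] -> 15 lines: trvu yeca ale aplrg kkn wcyjo vwci vrp iofs szk sog etmyg ugmvr ipzfs mzrrg
Hunk 4: at line 2 remove [aplrg,kkn] add [yzf,nwxow] -> 15 lines: trvu yeca ale yzf nwxow wcyjo vwci vrp iofs szk sog etmyg ugmvr ipzfs mzrrg
Hunk 5: at line 10 remove [etmyg] add [sgy,yozja,gjso] -> 17 lines: trvu yeca ale yzf nwxow wcyjo vwci vrp iofs szk sog sgy yozja gjso ugmvr ipzfs mzrrg
Hunk 6: at line 5 remove [wcyjo,vwci] add [ybc] -> 16 lines: trvu yeca ale yzf nwxow ybc vrp iofs szk sog sgy yozja gjso ugmvr ipzfs mzrrg
Hunk 7: at line 6 remove [vrp] add [tawa,ukz] -> 17 lines: trvu yeca ale yzf nwxow ybc tawa ukz iofs szk sog sgy yozja gjso ugmvr ipzfs mzrrg
Final line 8: ukz

Answer: ukz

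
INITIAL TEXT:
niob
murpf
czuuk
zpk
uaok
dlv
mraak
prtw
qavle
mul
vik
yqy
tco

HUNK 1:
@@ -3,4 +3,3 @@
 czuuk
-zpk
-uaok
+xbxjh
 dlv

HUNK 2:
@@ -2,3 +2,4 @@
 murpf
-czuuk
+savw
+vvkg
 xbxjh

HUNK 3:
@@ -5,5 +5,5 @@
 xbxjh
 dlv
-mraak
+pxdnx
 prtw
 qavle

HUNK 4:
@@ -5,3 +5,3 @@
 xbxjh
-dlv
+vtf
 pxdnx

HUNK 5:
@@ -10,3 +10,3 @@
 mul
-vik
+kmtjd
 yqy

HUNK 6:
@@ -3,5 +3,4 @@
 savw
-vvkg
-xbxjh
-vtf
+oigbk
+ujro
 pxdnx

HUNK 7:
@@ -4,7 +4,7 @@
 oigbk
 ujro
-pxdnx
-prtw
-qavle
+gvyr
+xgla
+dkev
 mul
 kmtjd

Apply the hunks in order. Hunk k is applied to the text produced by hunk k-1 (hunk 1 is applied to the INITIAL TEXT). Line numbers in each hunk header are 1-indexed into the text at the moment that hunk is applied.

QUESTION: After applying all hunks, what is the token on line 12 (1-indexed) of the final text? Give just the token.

Answer: tco

Derivation:
Hunk 1: at line 3 remove [zpk,uaok] add [xbxjh] -> 12 lines: niob murpf czuuk xbxjh dlv mraak prtw qavle mul vik yqy tco
Hunk 2: at line 2 remove [czuuk] add [savw,vvkg] -> 13 lines: niob murpf savw vvkg xbxjh dlv mraak prtw qavle mul vik yqy tco
Hunk 3: at line 5 remove [mraak] add [pxdnx] -> 13 lines: niob murpf savw vvkg xbxjh dlv pxdnx prtw qavle mul vik yqy tco
Hunk 4: at line 5 remove [dlv] add [vtf] -> 13 lines: niob murpf savw vvkg xbxjh vtf pxdnx prtw qavle mul vik yqy tco
Hunk 5: at line 10 remove [vik] add [kmtjd] -> 13 lines: niob murpf savw vvkg xbxjh vtf pxdnx prtw qavle mul kmtjd yqy tco
Hunk 6: at line 3 remove [vvkg,xbxjh,vtf] add [oigbk,ujro] -> 12 lines: niob murpf savw oigbk ujro pxdnx prtw qavle mul kmtjd yqy tco
Hunk 7: at line 4 remove [pxdnx,prtw,qavle] add [gvyr,xgla,dkev] -> 12 lines: niob murpf savw oigbk ujro gvyr xgla dkev mul kmtjd yqy tco
Final line 12: tco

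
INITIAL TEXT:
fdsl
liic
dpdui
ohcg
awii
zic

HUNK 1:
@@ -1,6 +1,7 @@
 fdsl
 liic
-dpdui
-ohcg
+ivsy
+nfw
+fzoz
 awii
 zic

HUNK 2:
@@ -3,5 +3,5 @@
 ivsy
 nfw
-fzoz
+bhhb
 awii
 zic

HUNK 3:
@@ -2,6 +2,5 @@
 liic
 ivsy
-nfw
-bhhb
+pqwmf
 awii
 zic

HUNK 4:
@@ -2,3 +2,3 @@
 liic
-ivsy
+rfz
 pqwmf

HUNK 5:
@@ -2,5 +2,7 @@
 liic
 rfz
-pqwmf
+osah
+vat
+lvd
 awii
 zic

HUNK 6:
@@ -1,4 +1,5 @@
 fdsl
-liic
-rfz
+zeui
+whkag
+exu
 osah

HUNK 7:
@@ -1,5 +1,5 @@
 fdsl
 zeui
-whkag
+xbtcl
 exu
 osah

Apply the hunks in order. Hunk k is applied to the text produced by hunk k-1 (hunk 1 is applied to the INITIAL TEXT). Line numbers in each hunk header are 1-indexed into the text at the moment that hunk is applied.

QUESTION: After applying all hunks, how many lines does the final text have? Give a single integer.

Answer: 9

Derivation:
Hunk 1: at line 1 remove [dpdui,ohcg] add [ivsy,nfw,fzoz] -> 7 lines: fdsl liic ivsy nfw fzoz awii zic
Hunk 2: at line 3 remove [fzoz] add [bhhb] -> 7 lines: fdsl liic ivsy nfw bhhb awii zic
Hunk 3: at line 2 remove [nfw,bhhb] add [pqwmf] -> 6 lines: fdsl liic ivsy pqwmf awii zic
Hunk 4: at line 2 remove [ivsy] add [rfz] -> 6 lines: fdsl liic rfz pqwmf awii zic
Hunk 5: at line 2 remove [pqwmf] add [osah,vat,lvd] -> 8 lines: fdsl liic rfz osah vat lvd awii zic
Hunk 6: at line 1 remove [liic,rfz] add [zeui,whkag,exu] -> 9 lines: fdsl zeui whkag exu osah vat lvd awii zic
Hunk 7: at line 1 remove [whkag] add [xbtcl] -> 9 lines: fdsl zeui xbtcl exu osah vat lvd awii zic
Final line count: 9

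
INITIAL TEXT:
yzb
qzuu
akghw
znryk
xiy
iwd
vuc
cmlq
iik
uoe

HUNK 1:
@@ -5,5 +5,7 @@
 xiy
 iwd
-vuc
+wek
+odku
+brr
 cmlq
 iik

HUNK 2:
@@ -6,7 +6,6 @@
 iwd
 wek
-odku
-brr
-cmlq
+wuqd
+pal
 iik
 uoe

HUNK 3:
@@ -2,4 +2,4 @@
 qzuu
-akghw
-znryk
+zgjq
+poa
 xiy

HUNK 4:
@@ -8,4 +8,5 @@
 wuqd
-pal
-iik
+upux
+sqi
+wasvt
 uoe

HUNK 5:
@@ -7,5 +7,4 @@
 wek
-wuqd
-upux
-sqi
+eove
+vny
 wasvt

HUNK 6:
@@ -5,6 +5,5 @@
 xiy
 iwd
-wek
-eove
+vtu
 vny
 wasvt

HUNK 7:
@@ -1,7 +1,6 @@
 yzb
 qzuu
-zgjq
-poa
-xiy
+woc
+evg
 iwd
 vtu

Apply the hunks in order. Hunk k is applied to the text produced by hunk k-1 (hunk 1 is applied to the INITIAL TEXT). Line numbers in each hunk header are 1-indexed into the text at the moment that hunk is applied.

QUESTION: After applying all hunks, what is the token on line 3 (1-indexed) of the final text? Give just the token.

Answer: woc

Derivation:
Hunk 1: at line 5 remove [vuc] add [wek,odku,brr] -> 12 lines: yzb qzuu akghw znryk xiy iwd wek odku brr cmlq iik uoe
Hunk 2: at line 6 remove [odku,brr,cmlq] add [wuqd,pal] -> 11 lines: yzb qzuu akghw znryk xiy iwd wek wuqd pal iik uoe
Hunk 3: at line 2 remove [akghw,znryk] add [zgjq,poa] -> 11 lines: yzb qzuu zgjq poa xiy iwd wek wuqd pal iik uoe
Hunk 4: at line 8 remove [pal,iik] add [upux,sqi,wasvt] -> 12 lines: yzb qzuu zgjq poa xiy iwd wek wuqd upux sqi wasvt uoe
Hunk 5: at line 7 remove [wuqd,upux,sqi] add [eove,vny] -> 11 lines: yzb qzuu zgjq poa xiy iwd wek eove vny wasvt uoe
Hunk 6: at line 5 remove [wek,eove] add [vtu] -> 10 lines: yzb qzuu zgjq poa xiy iwd vtu vny wasvt uoe
Hunk 7: at line 1 remove [zgjq,poa,xiy] add [woc,evg] -> 9 lines: yzb qzuu woc evg iwd vtu vny wasvt uoe
Final line 3: woc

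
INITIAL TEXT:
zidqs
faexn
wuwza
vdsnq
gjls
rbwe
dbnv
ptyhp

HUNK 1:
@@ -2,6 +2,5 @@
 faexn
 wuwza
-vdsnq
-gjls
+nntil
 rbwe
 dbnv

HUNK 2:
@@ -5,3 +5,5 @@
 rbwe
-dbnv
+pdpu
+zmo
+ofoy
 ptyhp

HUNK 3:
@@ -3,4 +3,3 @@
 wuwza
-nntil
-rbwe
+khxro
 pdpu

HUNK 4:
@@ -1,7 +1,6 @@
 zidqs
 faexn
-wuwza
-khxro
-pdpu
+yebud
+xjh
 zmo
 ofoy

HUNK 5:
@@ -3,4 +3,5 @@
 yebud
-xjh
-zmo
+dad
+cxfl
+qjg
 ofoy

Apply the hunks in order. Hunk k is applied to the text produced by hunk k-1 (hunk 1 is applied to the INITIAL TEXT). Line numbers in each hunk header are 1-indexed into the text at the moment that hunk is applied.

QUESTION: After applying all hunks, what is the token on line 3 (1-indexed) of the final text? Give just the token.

Hunk 1: at line 2 remove [vdsnq,gjls] add [nntil] -> 7 lines: zidqs faexn wuwza nntil rbwe dbnv ptyhp
Hunk 2: at line 5 remove [dbnv] add [pdpu,zmo,ofoy] -> 9 lines: zidqs faexn wuwza nntil rbwe pdpu zmo ofoy ptyhp
Hunk 3: at line 3 remove [nntil,rbwe] add [khxro] -> 8 lines: zidqs faexn wuwza khxro pdpu zmo ofoy ptyhp
Hunk 4: at line 1 remove [wuwza,khxro,pdpu] add [yebud,xjh] -> 7 lines: zidqs faexn yebud xjh zmo ofoy ptyhp
Hunk 5: at line 3 remove [xjh,zmo] add [dad,cxfl,qjg] -> 8 lines: zidqs faexn yebud dad cxfl qjg ofoy ptyhp
Final line 3: yebud

Answer: yebud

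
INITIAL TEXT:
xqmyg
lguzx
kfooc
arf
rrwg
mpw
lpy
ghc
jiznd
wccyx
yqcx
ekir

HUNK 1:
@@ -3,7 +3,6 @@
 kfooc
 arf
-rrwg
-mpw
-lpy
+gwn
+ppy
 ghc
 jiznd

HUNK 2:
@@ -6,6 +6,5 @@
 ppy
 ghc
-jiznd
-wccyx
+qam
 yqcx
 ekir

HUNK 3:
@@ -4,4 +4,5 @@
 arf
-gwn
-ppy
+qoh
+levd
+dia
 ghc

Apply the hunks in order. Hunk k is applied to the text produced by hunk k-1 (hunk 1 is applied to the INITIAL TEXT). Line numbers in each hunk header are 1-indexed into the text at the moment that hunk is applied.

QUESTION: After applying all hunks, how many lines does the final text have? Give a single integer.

Answer: 11

Derivation:
Hunk 1: at line 3 remove [rrwg,mpw,lpy] add [gwn,ppy] -> 11 lines: xqmyg lguzx kfooc arf gwn ppy ghc jiznd wccyx yqcx ekir
Hunk 2: at line 6 remove [jiznd,wccyx] add [qam] -> 10 lines: xqmyg lguzx kfooc arf gwn ppy ghc qam yqcx ekir
Hunk 3: at line 4 remove [gwn,ppy] add [qoh,levd,dia] -> 11 lines: xqmyg lguzx kfooc arf qoh levd dia ghc qam yqcx ekir
Final line count: 11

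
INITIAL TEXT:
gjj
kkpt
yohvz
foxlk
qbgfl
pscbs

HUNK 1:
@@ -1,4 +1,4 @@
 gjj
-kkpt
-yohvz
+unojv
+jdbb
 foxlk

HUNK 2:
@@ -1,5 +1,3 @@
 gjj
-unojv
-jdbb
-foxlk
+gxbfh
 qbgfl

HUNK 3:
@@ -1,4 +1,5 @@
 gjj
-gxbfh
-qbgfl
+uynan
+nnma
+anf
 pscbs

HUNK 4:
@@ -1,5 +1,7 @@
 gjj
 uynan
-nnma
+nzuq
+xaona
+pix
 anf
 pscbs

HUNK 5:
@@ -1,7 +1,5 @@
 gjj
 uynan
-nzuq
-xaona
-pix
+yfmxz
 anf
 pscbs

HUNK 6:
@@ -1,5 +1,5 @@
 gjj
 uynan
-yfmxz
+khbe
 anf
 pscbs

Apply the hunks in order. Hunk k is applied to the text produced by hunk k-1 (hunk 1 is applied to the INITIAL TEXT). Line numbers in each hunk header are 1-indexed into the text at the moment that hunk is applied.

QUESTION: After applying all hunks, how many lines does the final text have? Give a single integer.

Answer: 5

Derivation:
Hunk 1: at line 1 remove [kkpt,yohvz] add [unojv,jdbb] -> 6 lines: gjj unojv jdbb foxlk qbgfl pscbs
Hunk 2: at line 1 remove [unojv,jdbb,foxlk] add [gxbfh] -> 4 lines: gjj gxbfh qbgfl pscbs
Hunk 3: at line 1 remove [gxbfh,qbgfl] add [uynan,nnma,anf] -> 5 lines: gjj uynan nnma anf pscbs
Hunk 4: at line 1 remove [nnma] add [nzuq,xaona,pix] -> 7 lines: gjj uynan nzuq xaona pix anf pscbs
Hunk 5: at line 1 remove [nzuq,xaona,pix] add [yfmxz] -> 5 lines: gjj uynan yfmxz anf pscbs
Hunk 6: at line 1 remove [yfmxz] add [khbe] -> 5 lines: gjj uynan khbe anf pscbs
Final line count: 5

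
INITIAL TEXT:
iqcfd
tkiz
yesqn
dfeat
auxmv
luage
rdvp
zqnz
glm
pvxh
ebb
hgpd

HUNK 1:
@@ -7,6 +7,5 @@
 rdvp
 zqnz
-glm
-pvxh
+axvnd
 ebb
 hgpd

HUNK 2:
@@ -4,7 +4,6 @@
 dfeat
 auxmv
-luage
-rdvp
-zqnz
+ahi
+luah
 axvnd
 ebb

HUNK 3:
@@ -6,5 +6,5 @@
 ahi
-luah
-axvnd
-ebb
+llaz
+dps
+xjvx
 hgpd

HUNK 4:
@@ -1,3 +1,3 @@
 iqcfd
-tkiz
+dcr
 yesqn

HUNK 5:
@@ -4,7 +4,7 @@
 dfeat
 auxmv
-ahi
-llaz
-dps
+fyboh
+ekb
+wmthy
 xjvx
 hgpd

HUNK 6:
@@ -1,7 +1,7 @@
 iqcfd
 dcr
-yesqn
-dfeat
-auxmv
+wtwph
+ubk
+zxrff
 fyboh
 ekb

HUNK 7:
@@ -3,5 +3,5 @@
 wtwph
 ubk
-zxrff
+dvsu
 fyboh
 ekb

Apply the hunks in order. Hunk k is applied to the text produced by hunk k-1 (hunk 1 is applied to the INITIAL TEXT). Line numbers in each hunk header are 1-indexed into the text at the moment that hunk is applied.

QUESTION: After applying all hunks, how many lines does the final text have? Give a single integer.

Answer: 10

Derivation:
Hunk 1: at line 7 remove [glm,pvxh] add [axvnd] -> 11 lines: iqcfd tkiz yesqn dfeat auxmv luage rdvp zqnz axvnd ebb hgpd
Hunk 2: at line 4 remove [luage,rdvp,zqnz] add [ahi,luah] -> 10 lines: iqcfd tkiz yesqn dfeat auxmv ahi luah axvnd ebb hgpd
Hunk 3: at line 6 remove [luah,axvnd,ebb] add [llaz,dps,xjvx] -> 10 lines: iqcfd tkiz yesqn dfeat auxmv ahi llaz dps xjvx hgpd
Hunk 4: at line 1 remove [tkiz] add [dcr] -> 10 lines: iqcfd dcr yesqn dfeat auxmv ahi llaz dps xjvx hgpd
Hunk 5: at line 4 remove [ahi,llaz,dps] add [fyboh,ekb,wmthy] -> 10 lines: iqcfd dcr yesqn dfeat auxmv fyboh ekb wmthy xjvx hgpd
Hunk 6: at line 1 remove [yesqn,dfeat,auxmv] add [wtwph,ubk,zxrff] -> 10 lines: iqcfd dcr wtwph ubk zxrff fyboh ekb wmthy xjvx hgpd
Hunk 7: at line 3 remove [zxrff] add [dvsu] -> 10 lines: iqcfd dcr wtwph ubk dvsu fyboh ekb wmthy xjvx hgpd
Final line count: 10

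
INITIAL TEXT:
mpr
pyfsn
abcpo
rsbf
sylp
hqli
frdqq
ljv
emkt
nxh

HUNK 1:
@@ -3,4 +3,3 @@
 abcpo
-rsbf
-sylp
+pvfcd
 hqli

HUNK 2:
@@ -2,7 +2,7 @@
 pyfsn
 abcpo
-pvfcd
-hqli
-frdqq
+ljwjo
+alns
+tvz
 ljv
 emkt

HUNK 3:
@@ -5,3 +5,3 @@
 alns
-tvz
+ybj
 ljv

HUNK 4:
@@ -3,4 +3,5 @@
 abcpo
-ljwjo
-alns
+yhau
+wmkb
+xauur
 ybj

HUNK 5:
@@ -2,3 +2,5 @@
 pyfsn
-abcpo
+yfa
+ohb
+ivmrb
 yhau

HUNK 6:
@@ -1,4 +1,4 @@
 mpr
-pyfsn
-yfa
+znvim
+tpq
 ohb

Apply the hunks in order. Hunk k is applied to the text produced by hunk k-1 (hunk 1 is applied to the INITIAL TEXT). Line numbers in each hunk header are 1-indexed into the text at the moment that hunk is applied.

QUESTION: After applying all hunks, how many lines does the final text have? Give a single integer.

Answer: 12

Derivation:
Hunk 1: at line 3 remove [rsbf,sylp] add [pvfcd] -> 9 lines: mpr pyfsn abcpo pvfcd hqli frdqq ljv emkt nxh
Hunk 2: at line 2 remove [pvfcd,hqli,frdqq] add [ljwjo,alns,tvz] -> 9 lines: mpr pyfsn abcpo ljwjo alns tvz ljv emkt nxh
Hunk 3: at line 5 remove [tvz] add [ybj] -> 9 lines: mpr pyfsn abcpo ljwjo alns ybj ljv emkt nxh
Hunk 4: at line 3 remove [ljwjo,alns] add [yhau,wmkb,xauur] -> 10 lines: mpr pyfsn abcpo yhau wmkb xauur ybj ljv emkt nxh
Hunk 5: at line 2 remove [abcpo] add [yfa,ohb,ivmrb] -> 12 lines: mpr pyfsn yfa ohb ivmrb yhau wmkb xauur ybj ljv emkt nxh
Hunk 6: at line 1 remove [pyfsn,yfa] add [znvim,tpq] -> 12 lines: mpr znvim tpq ohb ivmrb yhau wmkb xauur ybj ljv emkt nxh
Final line count: 12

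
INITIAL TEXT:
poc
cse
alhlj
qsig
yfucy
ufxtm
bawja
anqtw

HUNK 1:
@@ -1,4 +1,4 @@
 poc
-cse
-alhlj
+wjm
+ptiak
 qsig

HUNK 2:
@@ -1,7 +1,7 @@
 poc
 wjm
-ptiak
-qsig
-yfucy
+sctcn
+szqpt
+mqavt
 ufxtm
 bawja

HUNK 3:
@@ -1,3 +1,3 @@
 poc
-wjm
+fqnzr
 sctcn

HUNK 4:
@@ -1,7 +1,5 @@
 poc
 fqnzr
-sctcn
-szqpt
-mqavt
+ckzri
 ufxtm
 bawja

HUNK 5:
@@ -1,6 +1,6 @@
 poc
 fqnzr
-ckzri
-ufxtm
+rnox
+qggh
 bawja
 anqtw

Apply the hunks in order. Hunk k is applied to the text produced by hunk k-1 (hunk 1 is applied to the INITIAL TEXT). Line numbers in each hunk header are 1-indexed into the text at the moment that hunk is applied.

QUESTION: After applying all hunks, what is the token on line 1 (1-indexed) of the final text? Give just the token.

Answer: poc

Derivation:
Hunk 1: at line 1 remove [cse,alhlj] add [wjm,ptiak] -> 8 lines: poc wjm ptiak qsig yfucy ufxtm bawja anqtw
Hunk 2: at line 1 remove [ptiak,qsig,yfucy] add [sctcn,szqpt,mqavt] -> 8 lines: poc wjm sctcn szqpt mqavt ufxtm bawja anqtw
Hunk 3: at line 1 remove [wjm] add [fqnzr] -> 8 lines: poc fqnzr sctcn szqpt mqavt ufxtm bawja anqtw
Hunk 4: at line 1 remove [sctcn,szqpt,mqavt] add [ckzri] -> 6 lines: poc fqnzr ckzri ufxtm bawja anqtw
Hunk 5: at line 1 remove [ckzri,ufxtm] add [rnox,qggh] -> 6 lines: poc fqnzr rnox qggh bawja anqtw
Final line 1: poc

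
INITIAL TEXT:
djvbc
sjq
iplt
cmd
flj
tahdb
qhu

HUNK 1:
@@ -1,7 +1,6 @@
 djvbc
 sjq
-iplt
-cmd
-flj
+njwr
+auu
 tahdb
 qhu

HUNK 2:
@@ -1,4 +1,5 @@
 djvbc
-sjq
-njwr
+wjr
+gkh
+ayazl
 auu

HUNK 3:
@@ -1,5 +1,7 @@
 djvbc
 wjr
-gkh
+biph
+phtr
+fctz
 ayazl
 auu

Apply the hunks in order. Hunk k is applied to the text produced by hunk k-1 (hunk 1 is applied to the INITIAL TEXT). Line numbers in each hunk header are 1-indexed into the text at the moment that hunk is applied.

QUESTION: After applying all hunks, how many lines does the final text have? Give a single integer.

Answer: 9

Derivation:
Hunk 1: at line 1 remove [iplt,cmd,flj] add [njwr,auu] -> 6 lines: djvbc sjq njwr auu tahdb qhu
Hunk 2: at line 1 remove [sjq,njwr] add [wjr,gkh,ayazl] -> 7 lines: djvbc wjr gkh ayazl auu tahdb qhu
Hunk 3: at line 1 remove [gkh] add [biph,phtr,fctz] -> 9 lines: djvbc wjr biph phtr fctz ayazl auu tahdb qhu
Final line count: 9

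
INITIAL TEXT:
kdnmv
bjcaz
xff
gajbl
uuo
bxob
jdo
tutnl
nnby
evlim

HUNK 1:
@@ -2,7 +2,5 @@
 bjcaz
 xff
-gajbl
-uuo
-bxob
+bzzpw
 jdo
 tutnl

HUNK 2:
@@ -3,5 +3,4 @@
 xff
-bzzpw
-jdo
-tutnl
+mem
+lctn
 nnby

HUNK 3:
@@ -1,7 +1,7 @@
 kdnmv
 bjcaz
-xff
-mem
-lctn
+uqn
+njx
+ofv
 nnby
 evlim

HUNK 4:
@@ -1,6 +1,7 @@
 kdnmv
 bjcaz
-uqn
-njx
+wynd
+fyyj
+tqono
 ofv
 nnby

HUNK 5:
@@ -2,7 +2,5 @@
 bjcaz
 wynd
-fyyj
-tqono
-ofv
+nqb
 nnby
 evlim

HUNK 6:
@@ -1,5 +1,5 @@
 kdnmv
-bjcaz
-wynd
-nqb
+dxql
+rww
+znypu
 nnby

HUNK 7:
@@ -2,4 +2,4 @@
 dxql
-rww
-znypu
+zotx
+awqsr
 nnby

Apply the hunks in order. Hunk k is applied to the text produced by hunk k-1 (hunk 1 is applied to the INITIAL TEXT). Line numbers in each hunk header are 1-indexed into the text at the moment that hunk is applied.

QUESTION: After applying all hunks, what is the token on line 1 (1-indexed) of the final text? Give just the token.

Answer: kdnmv

Derivation:
Hunk 1: at line 2 remove [gajbl,uuo,bxob] add [bzzpw] -> 8 lines: kdnmv bjcaz xff bzzpw jdo tutnl nnby evlim
Hunk 2: at line 3 remove [bzzpw,jdo,tutnl] add [mem,lctn] -> 7 lines: kdnmv bjcaz xff mem lctn nnby evlim
Hunk 3: at line 1 remove [xff,mem,lctn] add [uqn,njx,ofv] -> 7 lines: kdnmv bjcaz uqn njx ofv nnby evlim
Hunk 4: at line 1 remove [uqn,njx] add [wynd,fyyj,tqono] -> 8 lines: kdnmv bjcaz wynd fyyj tqono ofv nnby evlim
Hunk 5: at line 2 remove [fyyj,tqono,ofv] add [nqb] -> 6 lines: kdnmv bjcaz wynd nqb nnby evlim
Hunk 6: at line 1 remove [bjcaz,wynd,nqb] add [dxql,rww,znypu] -> 6 lines: kdnmv dxql rww znypu nnby evlim
Hunk 7: at line 2 remove [rww,znypu] add [zotx,awqsr] -> 6 lines: kdnmv dxql zotx awqsr nnby evlim
Final line 1: kdnmv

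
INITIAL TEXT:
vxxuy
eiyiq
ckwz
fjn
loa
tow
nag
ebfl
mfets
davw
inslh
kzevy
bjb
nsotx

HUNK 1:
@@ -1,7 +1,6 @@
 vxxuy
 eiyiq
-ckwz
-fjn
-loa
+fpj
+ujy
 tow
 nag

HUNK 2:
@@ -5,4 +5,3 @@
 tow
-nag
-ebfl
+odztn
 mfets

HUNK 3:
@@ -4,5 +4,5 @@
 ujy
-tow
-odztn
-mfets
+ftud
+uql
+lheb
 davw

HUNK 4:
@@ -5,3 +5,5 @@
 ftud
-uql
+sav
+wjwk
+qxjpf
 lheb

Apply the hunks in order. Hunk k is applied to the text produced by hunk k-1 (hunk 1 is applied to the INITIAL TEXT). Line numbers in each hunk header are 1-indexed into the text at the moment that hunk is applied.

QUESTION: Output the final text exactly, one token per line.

Hunk 1: at line 1 remove [ckwz,fjn,loa] add [fpj,ujy] -> 13 lines: vxxuy eiyiq fpj ujy tow nag ebfl mfets davw inslh kzevy bjb nsotx
Hunk 2: at line 5 remove [nag,ebfl] add [odztn] -> 12 lines: vxxuy eiyiq fpj ujy tow odztn mfets davw inslh kzevy bjb nsotx
Hunk 3: at line 4 remove [tow,odztn,mfets] add [ftud,uql,lheb] -> 12 lines: vxxuy eiyiq fpj ujy ftud uql lheb davw inslh kzevy bjb nsotx
Hunk 4: at line 5 remove [uql] add [sav,wjwk,qxjpf] -> 14 lines: vxxuy eiyiq fpj ujy ftud sav wjwk qxjpf lheb davw inslh kzevy bjb nsotx

Answer: vxxuy
eiyiq
fpj
ujy
ftud
sav
wjwk
qxjpf
lheb
davw
inslh
kzevy
bjb
nsotx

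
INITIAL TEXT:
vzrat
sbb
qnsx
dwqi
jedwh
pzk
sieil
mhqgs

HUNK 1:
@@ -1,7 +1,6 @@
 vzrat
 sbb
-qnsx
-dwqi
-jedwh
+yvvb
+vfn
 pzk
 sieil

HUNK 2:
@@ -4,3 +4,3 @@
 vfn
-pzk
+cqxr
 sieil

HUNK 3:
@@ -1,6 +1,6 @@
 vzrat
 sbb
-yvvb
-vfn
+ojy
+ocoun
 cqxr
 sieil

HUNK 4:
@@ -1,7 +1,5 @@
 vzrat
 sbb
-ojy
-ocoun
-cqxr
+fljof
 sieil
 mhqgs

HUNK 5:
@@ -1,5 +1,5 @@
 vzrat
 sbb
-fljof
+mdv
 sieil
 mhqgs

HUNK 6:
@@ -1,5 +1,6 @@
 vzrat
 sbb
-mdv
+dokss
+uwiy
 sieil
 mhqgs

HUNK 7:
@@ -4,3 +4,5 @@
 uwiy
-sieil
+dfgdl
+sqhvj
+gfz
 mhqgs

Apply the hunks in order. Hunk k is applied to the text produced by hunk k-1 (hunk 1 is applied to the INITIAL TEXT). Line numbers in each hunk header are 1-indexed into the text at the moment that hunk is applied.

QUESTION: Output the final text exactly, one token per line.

Hunk 1: at line 1 remove [qnsx,dwqi,jedwh] add [yvvb,vfn] -> 7 lines: vzrat sbb yvvb vfn pzk sieil mhqgs
Hunk 2: at line 4 remove [pzk] add [cqxr] -> 7 lines: vzrat sbb yvvb vfn cqxr sieil mhqgs
Hunk 3: at line 1 remove [yvvb,vfn] add [ojy,ocoun] -> 7 lines: vzrat sbb ojy ocoun cqxr sieil mhqgs
Hunk 4: at line 1 remove [ojy,ocoun,cqxr] add [fljof] -> 5 lines: vzrat sbb fljof sieil mhqgs
Hunk 5: at line 1 remove [fljof] add [mdv] -> 5 lines: vzrat sbb mdv sieil mhqgs
Hunk 6: at line 1 remove [mdv] add [dokss,uwiy] -> 6 lines: vzrat sbb dokss uwiy sieil mhqgs
Hunk 7: at line 4 remove [sieil] add [dfgdl,sqhvj,gfz] -> 8 lines: vzrat sbb dokss uwiy dfgdl sqhvj gfz mhqgs

Answer: vzrat
sbb
dokss
uwiy
dfgdl
sqhvj
gfz
mhqgs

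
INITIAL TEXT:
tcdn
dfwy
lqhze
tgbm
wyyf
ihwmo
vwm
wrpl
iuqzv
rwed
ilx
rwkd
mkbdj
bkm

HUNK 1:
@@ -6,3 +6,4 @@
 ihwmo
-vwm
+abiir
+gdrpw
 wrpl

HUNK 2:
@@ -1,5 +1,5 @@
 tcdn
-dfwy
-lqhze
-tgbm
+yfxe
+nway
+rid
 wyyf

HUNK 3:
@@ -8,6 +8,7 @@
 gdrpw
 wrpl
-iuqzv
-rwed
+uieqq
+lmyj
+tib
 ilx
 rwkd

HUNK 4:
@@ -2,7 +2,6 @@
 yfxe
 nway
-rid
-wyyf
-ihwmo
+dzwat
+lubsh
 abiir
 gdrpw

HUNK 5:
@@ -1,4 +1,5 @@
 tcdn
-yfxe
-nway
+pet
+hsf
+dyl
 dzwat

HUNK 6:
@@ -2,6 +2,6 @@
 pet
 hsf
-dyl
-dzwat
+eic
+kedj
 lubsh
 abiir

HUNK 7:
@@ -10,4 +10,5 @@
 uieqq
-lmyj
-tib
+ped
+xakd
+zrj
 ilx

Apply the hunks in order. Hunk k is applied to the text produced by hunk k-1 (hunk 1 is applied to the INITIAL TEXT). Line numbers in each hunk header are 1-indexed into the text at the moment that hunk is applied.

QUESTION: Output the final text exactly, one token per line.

Answer: tcdn
pet
hsf
eic
kedj
lubsh
abiir
gdrpw
wrpl
uieqq
ped
xakd
zrj
ilx
rwkd
mkbdj
bkm

Derivation:
Hunk 1: at line 6 remove [vwm] add [abiir,gdrpw] -> 15 lines: tcdn dfwy lqhze tgbm wyyf ihwmo abiir gdrpw wrpl iuqzv rwed ilx rwkd mkbdj bkm
Hunk 2: at line 1 remove [dfwy,lqhze,tgbm] add [yfxe,nway,rid] -> 15 lines: tcdn yfxe nway rid wyyf ihwmo abiir gdrpw wrpl iuqzv rwed ilx rwkd mkbdj bkm
Hunk 3: at line 8 remove [iuqzv,rwed] add [uieqq,lmyj,tib] -> 16 lines: tcdn yfxe nway rid wyyf ihwmo abiir gdrpw wrpl uieqq lmyj tib ilx rwkd mkbdj bkm
Hunk 4: at line 2 remove [rid,wyyf,ihwmo] add [dzwat,lubsh] -> 15 lines: tcdn yfxe nway dzwat lubsh abiir gdrpw wrpl uieqq lmyj tib ilx rwkd mkbdj bkm
Hunk 5: at line 1 remove [yfxe,nway] add [pet,hsf,dyl] -> 16 lines: tcdn pet hsf dyl dzwat lubsh abiir gdrpw wrpl uieqq lmyj tib ilx rwkd mkbdj bkm
Hunk 6: at line 2 remove [dyl,dzwat] add [eic,kedj] -> 16 lines: tcdn pet hsf eic kedj lubsh abiir gdrpw wrpl uieqq lmyj tib ilx rwkd mkbdj bkm
Hunk 7: at line 10 remove [lmyj,tib] add [ped,xakd,zrj] -> 17 lines: tcdn pet hsf eic kedj lubsh abiir gdrpw wrpl uieqq ped xakd zrj ilx rwkd mkbdj bkm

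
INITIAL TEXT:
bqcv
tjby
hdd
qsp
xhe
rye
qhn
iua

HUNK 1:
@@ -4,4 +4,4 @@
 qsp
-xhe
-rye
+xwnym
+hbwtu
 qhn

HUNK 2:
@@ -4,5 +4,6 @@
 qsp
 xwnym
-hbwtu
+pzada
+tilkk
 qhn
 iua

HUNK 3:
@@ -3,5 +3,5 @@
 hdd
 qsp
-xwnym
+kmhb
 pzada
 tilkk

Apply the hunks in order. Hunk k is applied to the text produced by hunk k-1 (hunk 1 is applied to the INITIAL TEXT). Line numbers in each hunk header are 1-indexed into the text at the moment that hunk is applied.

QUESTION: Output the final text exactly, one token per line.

Answer: bqcv
tjby
hdd
qsp
kmhb
pzada
tilkk
qhn
iua

Derivation:
Hunk 1: at line 4 remove [xhe,rye] add [xwnym,hbwtu] -> 8 lines: bqcv tjby hdd qsp xwnym hbwtu qhn iua
Hunk 2: at line 4 remove [hbwtu] add [pzada,tilkk] -> 9 lines: bqcv tjby hdd qsp xwnym pzada tilkk qhn iua
Hunk 3: at line 3 remove [xwnym] add [kmhb] -> 9 lines: bqcv tjby hdd qsp kmhb pzada tilkk qhn iua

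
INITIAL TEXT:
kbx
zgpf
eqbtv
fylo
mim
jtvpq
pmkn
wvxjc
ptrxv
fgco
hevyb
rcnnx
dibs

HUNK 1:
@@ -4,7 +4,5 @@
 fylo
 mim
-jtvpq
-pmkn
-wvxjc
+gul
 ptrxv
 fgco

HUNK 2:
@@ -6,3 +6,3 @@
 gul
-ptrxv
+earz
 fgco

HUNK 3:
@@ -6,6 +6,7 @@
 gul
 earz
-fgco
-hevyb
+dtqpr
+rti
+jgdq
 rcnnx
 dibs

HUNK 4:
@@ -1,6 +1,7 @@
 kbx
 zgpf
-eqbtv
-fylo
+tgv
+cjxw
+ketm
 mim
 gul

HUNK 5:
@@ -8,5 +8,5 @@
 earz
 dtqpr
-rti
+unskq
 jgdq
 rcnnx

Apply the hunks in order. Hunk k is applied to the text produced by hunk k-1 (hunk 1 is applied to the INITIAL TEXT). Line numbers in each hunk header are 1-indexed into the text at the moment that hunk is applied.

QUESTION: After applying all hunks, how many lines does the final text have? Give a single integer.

Answer: 13

Derivation:
Hunk 1: at line 4 remove [jtvpq,pmkn,wvxjc] add [gul] -> 11 lines: kbx zgpf eqbtv fylo mim gul ptrxv fgco hevyb rcnnx dibs
Hunk 2: at line 6 remove [ptrxv] add [earz] -> 11 lines: kbx zgpf eqbtv fylo mim gul earz fgco hevyb rcnnx dibs
Hunk 3: at line 6 remove [fgco,hevyb] add [dtqpr,rti,jgdq] -> 12 lines: kbx zgpf eqbtv fylo mim gul earz dtqpr rti jgdq rcnnx dibs
Hunk 4: at line 1 remove [eqbtv,fylo] add [tgv,cjxw,ketm] -> 13 lines: kbx zgpf tgv cjxw ketm mim gul earz dtqpr rti jgdq rcnnx dibs
Hunk 5: at line 8 remove [rti] add [unskq] -> 13 lines: kbx zgpf tgv cjxw ketm mim gul earz dtqpr unskq jgdq rcnnx dibs
Final line count: 13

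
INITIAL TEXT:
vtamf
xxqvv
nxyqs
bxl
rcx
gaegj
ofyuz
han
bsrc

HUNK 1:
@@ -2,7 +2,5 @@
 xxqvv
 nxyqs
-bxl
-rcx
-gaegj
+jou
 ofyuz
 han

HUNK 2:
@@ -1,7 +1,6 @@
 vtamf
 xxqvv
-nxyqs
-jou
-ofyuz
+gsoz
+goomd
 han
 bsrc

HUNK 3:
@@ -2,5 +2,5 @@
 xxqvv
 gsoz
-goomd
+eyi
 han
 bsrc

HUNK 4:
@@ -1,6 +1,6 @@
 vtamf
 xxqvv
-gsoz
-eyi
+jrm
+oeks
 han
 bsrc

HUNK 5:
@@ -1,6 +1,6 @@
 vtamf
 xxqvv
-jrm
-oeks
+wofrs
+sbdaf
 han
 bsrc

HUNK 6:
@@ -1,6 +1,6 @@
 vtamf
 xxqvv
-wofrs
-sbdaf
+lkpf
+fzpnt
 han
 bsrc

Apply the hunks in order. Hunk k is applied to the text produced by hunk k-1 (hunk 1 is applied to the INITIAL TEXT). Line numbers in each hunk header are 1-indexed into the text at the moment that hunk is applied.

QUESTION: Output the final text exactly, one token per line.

Answer: vtamf
xxqvv
lkpf
fzpnt
han
bsrc

Derivation:
Hunk 1: at line 2 remove [bxl,rcx,gaegj] add [jou] -> 7 lines: vtamf xxqvv nxyqs jou ofyuz han bsrc
Hunk 2: at line 1 remove [nxyqs,jou,ofyuz] add [gsoz,goomd] -> 6 lines: vtamf xxqvv gsoz goomd han bsrc
Hunk 3: at line 2 remove [goomd] add [eyi] -> 6 lines: vtamf xxqvv gsoz eyi han bsrc
Hunk 4: at line 1 remove [gsoz,eyi] add [jrm,oeks] -> 6 lines: vtamf xxqvv jrm oeks han bsrc
Hunk 5: at line 1 remove [jrm,oeks] add [wofrs,sbdaf] -> 6 lines: vtamf xxqvv wofrs sbdaf han bsrc
Hunk 6: at line 1 remove [wofrs,sbdaf] add [lkpf,fzpnt] -> 6 lines: vtamf xxqvv lkpf fzpnt han bsrc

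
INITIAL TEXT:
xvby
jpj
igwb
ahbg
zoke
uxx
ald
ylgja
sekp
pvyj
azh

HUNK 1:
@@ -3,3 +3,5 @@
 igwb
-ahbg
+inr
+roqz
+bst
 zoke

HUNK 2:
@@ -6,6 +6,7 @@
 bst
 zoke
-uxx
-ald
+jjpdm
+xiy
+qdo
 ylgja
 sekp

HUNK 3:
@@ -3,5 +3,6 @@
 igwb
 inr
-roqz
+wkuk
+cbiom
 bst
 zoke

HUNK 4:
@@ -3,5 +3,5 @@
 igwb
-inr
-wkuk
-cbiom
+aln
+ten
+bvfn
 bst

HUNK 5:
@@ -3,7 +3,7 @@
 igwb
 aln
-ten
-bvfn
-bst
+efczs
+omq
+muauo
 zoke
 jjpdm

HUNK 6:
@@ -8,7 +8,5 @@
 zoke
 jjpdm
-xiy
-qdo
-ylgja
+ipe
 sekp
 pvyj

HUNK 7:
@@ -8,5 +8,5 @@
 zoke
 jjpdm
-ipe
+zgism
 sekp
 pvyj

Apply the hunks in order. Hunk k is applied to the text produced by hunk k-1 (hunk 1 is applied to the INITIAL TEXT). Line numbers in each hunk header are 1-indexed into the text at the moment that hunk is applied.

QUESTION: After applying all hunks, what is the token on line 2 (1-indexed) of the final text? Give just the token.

Hunk 1: at line 3 remove [ahbg] add [inr,roqz,bst] -> 13 lines: xvby jpj igwb inr roqz bst zoke uxx ald ylgja sekp pvyj azh
Hunk 2: at line 6 remove [uxx,ald] add [jjpdm,xiy,qdo] -> 14 lines: xvby jpj igwb inr roqz bst zoke jjpdm xiy qdo ylgja sekp pvyj azh
Hunk 3: at line 3 remove [roqz] add [wkuk,cbiom] -> 15 lines: xvby jpj igwb inr wkuk cbiom bst zoke jjpdm xiy qdo ylgja sekp pvyj azh
Hunk 4: at line 3 remove [inr,wkuk,cbiom] add [aln,ten,bvfn] -> 15 lines: xvby jpj igwb aln ten bvfn bst zoke jjpdm xiy qdo ylgja sekp pvyj azh
Hunk 5: at line 3 remove [ten,bvfn,bst] add [efczs,omq,muauo] -> 15 lines: xvby jpj igwb aln efczs omq muauo zoke jjpdm xiy qdo ylgja sekp pvyj azh
Hunk 6: at line 8 remove [xiy,qdo,ylgja] add [ipe] -> 13 lines: xvby jpj igwb aln efczs omq muauo zoke jjpdm ipe sekp pvyj azh
Hunk 7: at line 8 remove [ipe] add [zgism] -> 13 lines: xvby jpj igwb aln efczs omq muauo zoke jjpdm zgism sekp pvyj azh
Final line 2: jpj

Answer: jpj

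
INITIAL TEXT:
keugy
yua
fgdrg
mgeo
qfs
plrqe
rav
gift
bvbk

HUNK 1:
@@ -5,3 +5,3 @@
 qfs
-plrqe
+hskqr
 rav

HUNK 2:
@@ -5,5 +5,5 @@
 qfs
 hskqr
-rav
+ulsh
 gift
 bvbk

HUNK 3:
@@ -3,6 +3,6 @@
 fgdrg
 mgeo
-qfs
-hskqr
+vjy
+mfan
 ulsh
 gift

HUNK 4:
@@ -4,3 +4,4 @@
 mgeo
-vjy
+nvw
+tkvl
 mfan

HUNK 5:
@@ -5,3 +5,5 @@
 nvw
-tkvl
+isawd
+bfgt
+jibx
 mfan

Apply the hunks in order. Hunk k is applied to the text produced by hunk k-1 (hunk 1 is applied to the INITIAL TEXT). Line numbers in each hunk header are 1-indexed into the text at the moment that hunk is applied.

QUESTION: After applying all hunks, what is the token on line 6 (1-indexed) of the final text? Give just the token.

Answer: isawd

Derivation:
Hunk 1: at line 5 remove [plrqe] add [hskqr] -> 9 lines: keugy yua fgdrg mgeo qfs hskqr rav gift bvbk
Hunk 2: at line 5 remove [rav] add [ulsh] -> 9 lines: keugy yua fgdrg mgeo qfs hskqr ulsh gift bvbk
Hunk 3: at line 3 remove [qfs,hskqr] add [vjy,mfan] -> 9 lines: keugy yua fgdrg mgeo vjy mfan ulsh gift bvbk
Hunk 4: at line 4 remove [vjy] add [nvw,tkvl] -> 10 lines: keugy yua fgdrg mgeo nvw tkvl mfan ulsh gift bvbk
Hunk 5: at line 5 remove [tkvl] add [isawd,bfgt,jibx] -> 12 lines: keugy yua fgdrg mgeo nvw isawd bfgt jibx mfan ulsh gift bvbk
Final line 6: isawd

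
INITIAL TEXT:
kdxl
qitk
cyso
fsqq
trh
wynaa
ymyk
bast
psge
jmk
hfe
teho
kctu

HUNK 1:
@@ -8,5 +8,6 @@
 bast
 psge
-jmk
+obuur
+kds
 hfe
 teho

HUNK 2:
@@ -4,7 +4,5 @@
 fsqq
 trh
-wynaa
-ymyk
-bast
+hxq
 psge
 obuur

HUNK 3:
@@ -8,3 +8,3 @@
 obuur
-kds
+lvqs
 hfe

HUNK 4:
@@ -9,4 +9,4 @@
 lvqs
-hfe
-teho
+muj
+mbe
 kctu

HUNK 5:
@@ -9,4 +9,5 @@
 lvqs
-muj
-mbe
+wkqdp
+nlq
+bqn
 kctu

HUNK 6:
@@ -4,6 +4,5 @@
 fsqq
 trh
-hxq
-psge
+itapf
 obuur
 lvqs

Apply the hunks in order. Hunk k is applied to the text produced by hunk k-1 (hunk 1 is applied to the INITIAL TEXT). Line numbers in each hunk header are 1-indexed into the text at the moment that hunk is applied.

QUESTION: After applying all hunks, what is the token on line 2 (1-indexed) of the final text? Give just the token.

Answer: qitk

Derivation:
Hunk 1: at line 8 remove [jmk] add [obuur,kds] -> 14 lines: kdxl qitk cyso fsqq trh wynaa ymyk bast psge obuur kds hfe teho kctu
Hunk 2: at line 4 remove [wynaa,ymyk,bast] add [hxq] -> 12 lines: kdxl qitk cyso fsqq trh hxq psge obuur kds hfe teho kctu
Hunk 3: at line 8 remove [kds] add [lvqs] -> 12 lines: kdxl qitk cyso fsqq trh hxq psge obuur lvqs hfe teho kctu
Hunk 4: at line 9 remove [hfe,teho] add [muj,mbe] -> 12 lines: kdxl qitk cyso fsqq trh hxq psge obuur lvqs muj mbe kctu
Hunk 5: at line 9 remove [muj,mbe] add [wkqdp,nlq,bqn] -> 13 lines: kdxl qitk cyso fsqq trh hxq psge obuur lvqs wkqdp nlq bqn kctu
Hunk 6: at line 4 remove [hxq,psge] add [itapf] -> 12 lines: kdxl qitk cyso fsqq trh itapf obuur lvqs wkqdp nlq bqn kctu
Final line 2: qitk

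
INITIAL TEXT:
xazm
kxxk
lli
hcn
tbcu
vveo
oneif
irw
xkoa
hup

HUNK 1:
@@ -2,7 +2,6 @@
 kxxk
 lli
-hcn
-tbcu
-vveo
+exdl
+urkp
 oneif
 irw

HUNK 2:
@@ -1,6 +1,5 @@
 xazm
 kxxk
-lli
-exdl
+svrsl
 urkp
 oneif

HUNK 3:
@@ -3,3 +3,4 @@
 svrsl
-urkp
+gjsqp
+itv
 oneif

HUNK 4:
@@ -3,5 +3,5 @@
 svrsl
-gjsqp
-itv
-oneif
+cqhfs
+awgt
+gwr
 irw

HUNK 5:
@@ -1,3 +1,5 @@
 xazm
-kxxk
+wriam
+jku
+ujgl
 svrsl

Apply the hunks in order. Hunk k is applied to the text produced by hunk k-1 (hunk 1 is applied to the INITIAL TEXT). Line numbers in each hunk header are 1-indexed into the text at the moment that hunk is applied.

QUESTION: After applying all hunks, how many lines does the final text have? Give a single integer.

Hunk 1: at line 2 remove [hcn,tbcu,vveo] add [exdl,urkp] -> 9 lines: xazm kxxk lli exdl urkp oneif irw xkoa hup
Hunk 2: at line 1 remove [lli,exdl] add [svrsl] -> 8 lines: xazm kxxk svrsl urkp oneif irw xkoa hup
Hunk 3: at line 3 remove [urkp] add [gjsqp,itv] -> 9 lines: xazm kxxk svrsl gjsqp itv oneif irw xkoa hup
Hunk 4: at line 3 remove [gjsqp,itv,oneif] add [cqhfs,awgt,gwr] -> 9 lines: xazm kxxk svrsl cqhfs awgt gwr irw xkoa hup
Hunk 5: at line 1 remove [kxxk] add [wriam,jku,ujgl] -> 11 lines: xazm wriam jku ujgl svrsl cqhfs awgt gwr irw xkoa hup
Final line count: 11

Answer: 11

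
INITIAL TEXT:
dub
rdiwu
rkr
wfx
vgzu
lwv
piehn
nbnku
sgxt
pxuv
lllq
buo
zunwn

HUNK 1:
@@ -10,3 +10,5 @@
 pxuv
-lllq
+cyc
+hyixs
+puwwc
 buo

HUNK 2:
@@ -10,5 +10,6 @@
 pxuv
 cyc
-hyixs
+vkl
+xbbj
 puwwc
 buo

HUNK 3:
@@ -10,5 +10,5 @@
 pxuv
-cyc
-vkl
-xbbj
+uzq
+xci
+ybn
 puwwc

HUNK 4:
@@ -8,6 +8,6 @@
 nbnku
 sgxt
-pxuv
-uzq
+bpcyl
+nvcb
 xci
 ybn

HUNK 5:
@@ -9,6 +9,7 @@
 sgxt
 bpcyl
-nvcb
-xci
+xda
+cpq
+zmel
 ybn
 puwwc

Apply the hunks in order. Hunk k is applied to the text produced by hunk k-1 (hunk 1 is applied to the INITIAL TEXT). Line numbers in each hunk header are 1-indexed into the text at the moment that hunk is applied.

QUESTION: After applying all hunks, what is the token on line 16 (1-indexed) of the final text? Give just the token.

Answer: buo

Derivation:
Hunk 1: at line 10 remove [lllq] add [cyc,hyixs,puwwc] -> 15 lines: dub rdiwu rkr wfx vgzu lwv piehn nbnku sgxt pxuv cyc hyixs puwwc buo zunwn
Hunk 2: at line 10 remove [hyixs] add [vkl,xbbj] -> 16 lines: dub rdiwu rkr wfx vgzu lwv piehn nbnku sgxt pxuv cyc vkl xbbj puwwc buo zunwn
Hunk 3: at line 10 remove [cyc,vkl,xbbj] add [uzq,xci,ybn] -> 16 lines: dub rdiwu rkr wfx vgzu lwv piehn nbnku sgxt pxuv uzq xci ybn puwwc buo zunwn
Hunk 4: at line 8 remove [pxuv,uzq] add [bpcyl,nvcb] -> 16 lines: dub rdiwu rkr wfx vgzu lwv piehn nbnku sgxt bpcyl nvcb xci ybn puwwc buo zunwn
Hunk 5: at line 9 remove [nvcb,xci] add [xda,cpq,zmel] -> 17 lines: dub rdiwu rkr wfx vgzu lwv piehn nbnku sgxt bpcyl xda cpq zmel ybn puwwc buo zunwn
Final line 16: buo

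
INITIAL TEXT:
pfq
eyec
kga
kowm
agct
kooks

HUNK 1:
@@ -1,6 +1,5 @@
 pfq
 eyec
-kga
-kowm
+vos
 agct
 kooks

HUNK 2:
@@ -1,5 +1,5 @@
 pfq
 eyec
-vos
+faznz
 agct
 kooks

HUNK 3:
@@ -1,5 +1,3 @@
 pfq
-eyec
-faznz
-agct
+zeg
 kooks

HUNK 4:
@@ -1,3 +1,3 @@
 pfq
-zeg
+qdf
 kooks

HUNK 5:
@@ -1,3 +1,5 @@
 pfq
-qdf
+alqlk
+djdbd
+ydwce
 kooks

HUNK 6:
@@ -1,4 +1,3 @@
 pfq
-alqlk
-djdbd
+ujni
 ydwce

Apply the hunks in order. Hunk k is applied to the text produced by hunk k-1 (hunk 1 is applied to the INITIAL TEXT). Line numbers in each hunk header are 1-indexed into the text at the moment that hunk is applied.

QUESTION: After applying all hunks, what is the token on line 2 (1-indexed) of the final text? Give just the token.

Answer: ujni

Derivation:
Hunk 1: at line 1 remove [kga,kowm] add [vos] -> 5 lines: pfq eyec vos agct kooks
Hunk 2: at line 1 remove [vos] add [faznz] -> 5 lines: pfq eyec faznz agct kooks
Hunk 3: at line 1 remove [eyec,faznz,agct] add [zeg] -> 3 lines: pfq zeg kooks
Hunk 4: at line 1 remove [zeg] add [qdf] -> 3 lines: pfq qdf kooks
Hunk 5: at line 1 remove [qdf] add [alqlk,djdbd,ydwce] -> 5 lines: pfq alqlk djdbd ydwce kooks
Hunk 6: at line 1 remove [alqlk,djdbd] add [ujni] -> 4 lines: pfq ujni ydwce kooks
Final line 2: ujni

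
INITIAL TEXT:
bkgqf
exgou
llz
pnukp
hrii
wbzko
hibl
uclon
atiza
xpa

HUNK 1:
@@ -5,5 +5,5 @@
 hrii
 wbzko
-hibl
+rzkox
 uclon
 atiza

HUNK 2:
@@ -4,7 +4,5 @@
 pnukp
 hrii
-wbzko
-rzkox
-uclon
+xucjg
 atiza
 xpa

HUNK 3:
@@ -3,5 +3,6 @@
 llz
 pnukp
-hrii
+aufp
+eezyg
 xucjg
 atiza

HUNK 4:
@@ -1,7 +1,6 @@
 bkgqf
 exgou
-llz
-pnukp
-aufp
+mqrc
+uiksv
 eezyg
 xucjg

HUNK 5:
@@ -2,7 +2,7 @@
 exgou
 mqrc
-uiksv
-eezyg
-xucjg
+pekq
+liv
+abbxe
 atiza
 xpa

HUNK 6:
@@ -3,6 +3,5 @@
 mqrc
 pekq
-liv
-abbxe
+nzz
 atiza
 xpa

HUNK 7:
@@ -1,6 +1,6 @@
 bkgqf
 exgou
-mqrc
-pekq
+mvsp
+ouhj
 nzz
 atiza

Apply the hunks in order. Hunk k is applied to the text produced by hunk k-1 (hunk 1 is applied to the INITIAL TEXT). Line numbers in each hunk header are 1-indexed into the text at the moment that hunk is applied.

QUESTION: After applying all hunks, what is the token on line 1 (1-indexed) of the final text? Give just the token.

Answer: bkgqf

Derivation:
Hunk 1: at line 5 remove [hibl] add [rzkox] -> 10 lines: bkgqf exgou llz pnukp hrii wbzko rzkox uclon atiza xpa
Hunk 2: at line 4 remove [wbzko,rzkox,uclon] add [xucjg] -> 8 lines: bkgqf exgou llz pnukp hrii xucjg atiza xpa
Hunk 3: at line 3 remove [hrii] add [aufp,eezyg] -> 9 lines: bkgqf exgou llz pnukp aufp eezyg xucjg atiza xpa
Hunk 4: at line 1 remove [llz,pnukp,aufp] add [mqrc,uiksv] -> 8 lines: bkgqf exgou mqrc uiksv eezyg xucjg atiza xpa
Hunk 5: at line 2 remove [uiksv,eezyg,xucjg] add [pekq,liv,abbxe] -> 8 lines: bkgqf exgou mqrc pekq liv abbxe atiza xpa
Hunk 6: at line 3 remove [liv,abbxe] add [nzz] -> 7 lines: bkgqf exgou mqrc pekq nzz atiza xpa
Hunk 7: at line 1 remove [mqrc,pekq] add [mvsp,ouhj] -> 7 lines: bkgqf exgou mvsp ouhj nzz atiza xpa
Final line 1: bkgqf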